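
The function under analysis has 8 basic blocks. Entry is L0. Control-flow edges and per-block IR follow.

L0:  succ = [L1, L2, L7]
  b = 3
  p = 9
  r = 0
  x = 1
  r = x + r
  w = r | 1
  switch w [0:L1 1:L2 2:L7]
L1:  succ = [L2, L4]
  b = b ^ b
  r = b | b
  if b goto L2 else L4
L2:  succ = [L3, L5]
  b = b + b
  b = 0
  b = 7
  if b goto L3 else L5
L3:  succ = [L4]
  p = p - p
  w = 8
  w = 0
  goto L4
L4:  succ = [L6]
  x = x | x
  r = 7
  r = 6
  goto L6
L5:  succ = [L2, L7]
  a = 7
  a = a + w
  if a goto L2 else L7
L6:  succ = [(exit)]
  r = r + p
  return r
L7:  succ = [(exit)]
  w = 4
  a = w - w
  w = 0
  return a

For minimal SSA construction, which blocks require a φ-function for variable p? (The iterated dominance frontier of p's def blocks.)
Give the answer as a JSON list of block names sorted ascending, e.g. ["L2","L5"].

Answer: ["L4"]

Analysis:
idom tree: L1←L0 L2←L0 L3←L2 L4←L0 L5←L2 L6←L4 L7←L0
Join-block Dom:
  L2: preds {L0,L1,L5}: {L0} ∩ {L0,L1} ∩ {L0,L2,L5} = {L0}; idom=L0
  L4: preds {L1,L3}: {L0,L1} ∩ {L0,L2,L3} = {L0}; idom=L0
  L7: preds {L0,L5}: {L0} ∩ {L0,L2,L5} = {L0}; idom=L0

Frontier:
  L2←L0: walk · to L0
  L2←L1: walk L1 to L0
  L2←L5: walk L5→L2 to L0
  L4←L1: walk L1 to L0
  L4←L3: walk L3→L2 to L0
  L7←L0: walk · to L0
  L7←L5: walk L5→L2 to L0
  DF(L0)=∅
  DF(L1)={L2,L4}
  DF(L2)={L2,L4,L7}
  DF(L3)={L4}
  DF(L4)=∅
  DF(L5)={L2,L7}
  DF(L6)=∅
  DF(L7)=∅

φ for p: defs {L0,L3}
  DF⁺ = {L4}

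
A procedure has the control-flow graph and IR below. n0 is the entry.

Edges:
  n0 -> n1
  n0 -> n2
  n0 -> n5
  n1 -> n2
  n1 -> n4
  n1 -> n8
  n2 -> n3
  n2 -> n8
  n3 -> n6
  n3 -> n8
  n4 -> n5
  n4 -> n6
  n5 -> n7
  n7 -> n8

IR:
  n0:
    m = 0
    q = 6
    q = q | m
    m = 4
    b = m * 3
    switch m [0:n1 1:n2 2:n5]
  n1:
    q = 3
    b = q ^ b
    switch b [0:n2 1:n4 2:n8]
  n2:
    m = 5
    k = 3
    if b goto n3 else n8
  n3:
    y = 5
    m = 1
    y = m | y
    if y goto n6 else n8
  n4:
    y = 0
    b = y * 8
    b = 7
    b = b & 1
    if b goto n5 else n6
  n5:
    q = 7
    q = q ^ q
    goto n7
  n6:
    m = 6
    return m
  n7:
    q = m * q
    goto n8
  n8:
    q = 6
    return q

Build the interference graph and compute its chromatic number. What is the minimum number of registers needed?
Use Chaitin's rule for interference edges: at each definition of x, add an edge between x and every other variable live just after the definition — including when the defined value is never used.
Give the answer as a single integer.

Answer: 3

Derivation:
Per-block:
  n0: def={b,m,q} ue=∅
  n1: def={b,q} ue={b}
  n2: def={k,m} ue={b}
  n3: def={m,y} ue=∅
  n4: def={b,y} ue=∅
  n5: def={q} ue=∅
  n6: def={m} ue=∅
  n7: def={q} ue={m,q}
  n8: def={q} ue=∅

Backward fixpoint:
  n0: in=∅ out={b,m}
  n1: in={b,m} out={b,m}
  n2: in={b} out=∅
  n3: in=∅ out=∅
  n4: in={m} out={m}
  n5: in={m} out={m,q}
  n6: in=∅ out=∅
  n7: in={m,q} out=∅
  n8: in=∅ out=∅

Conflict graph:
  b↔{k,m,q}
  k↔{b}
  m↔{b,q,y}
  q↔{b,m}
  y↔{m}

Colouring:
  lower bound: {b,m,q} mutually conflict ⇒ χ ≥ 3
  3-colouring: r0={b,y}  r1={k,m}  r2={q}
  χ = 3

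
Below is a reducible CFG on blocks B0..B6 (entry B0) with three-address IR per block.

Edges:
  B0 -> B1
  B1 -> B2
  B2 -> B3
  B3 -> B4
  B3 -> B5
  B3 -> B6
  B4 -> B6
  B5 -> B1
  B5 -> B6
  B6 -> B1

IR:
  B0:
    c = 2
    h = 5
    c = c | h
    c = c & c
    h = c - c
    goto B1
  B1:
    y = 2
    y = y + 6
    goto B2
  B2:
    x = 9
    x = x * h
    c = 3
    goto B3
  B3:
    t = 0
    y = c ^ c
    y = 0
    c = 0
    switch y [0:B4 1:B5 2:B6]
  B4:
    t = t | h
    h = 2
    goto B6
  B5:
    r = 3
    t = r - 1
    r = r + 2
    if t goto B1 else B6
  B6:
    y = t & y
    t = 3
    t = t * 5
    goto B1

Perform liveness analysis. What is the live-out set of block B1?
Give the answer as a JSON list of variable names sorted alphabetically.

Per-block:
  B0: {c,h} / ∅
  B1: {y} / ∅
  B2: {c,x} / {h}
  B3: {c,t,y} / {c}
  B4: {h,t} / {h,t}
  B5: {r,t} / ∅
  B6: {t,y} / {t,y}

Liveness:
  B0: in=∅ out={h}
  B1: in={h} out={h}
  B2: in={h} out={c,h}
  B3: in={c,h} out={h,t,y}
  B4: in={h,t,y} out={h,t,y}
  B5: in={h,y} out={h,t,y}
  B6: in={h,t,y} out={h}

live-out(B1) = ["h"]

Answer: ["h"]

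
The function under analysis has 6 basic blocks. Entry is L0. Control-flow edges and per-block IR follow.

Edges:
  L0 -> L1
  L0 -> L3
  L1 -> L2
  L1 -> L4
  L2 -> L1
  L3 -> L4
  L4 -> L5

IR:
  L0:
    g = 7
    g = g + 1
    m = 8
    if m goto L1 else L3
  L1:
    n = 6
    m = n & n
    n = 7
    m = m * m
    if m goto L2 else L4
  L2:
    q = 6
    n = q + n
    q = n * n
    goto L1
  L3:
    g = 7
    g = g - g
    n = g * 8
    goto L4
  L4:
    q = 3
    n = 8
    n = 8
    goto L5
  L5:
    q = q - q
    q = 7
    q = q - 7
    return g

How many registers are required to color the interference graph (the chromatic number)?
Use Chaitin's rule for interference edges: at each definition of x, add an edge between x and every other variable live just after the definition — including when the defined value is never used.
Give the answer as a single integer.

Answer: 3

Derivation:
Block summaries:
  L0 def {g,m} use ∅
  L1 def {m,n} use ∅
  L2 def {n,q} use {n}
  L3 def {g,n} use ∅
  L4 def {n,q} use ∅
  L5 def {q} use {g,q}

Liveness:
  live L0: ∅→{g}
  live L1: {g}→{g,n}
  live L2: {g,n}→{g}
  live L3: ∅→{g}
  live L4: {g}→{g,q}
  live L5: {g,q}→∅

Conflict graph:
  g — {m,n,q}
  m — {g,n}
  n — {g,m,q}
  q — {g,n}

Chromatic number:
  {g,m,n} pairwise interfere (3-clique) ⇒ χ ≥ 3
  assign g→c0 m→c2 n→c1 q→c2 — no edge inside a register ⇒ χ ≤ 3
  χ = 3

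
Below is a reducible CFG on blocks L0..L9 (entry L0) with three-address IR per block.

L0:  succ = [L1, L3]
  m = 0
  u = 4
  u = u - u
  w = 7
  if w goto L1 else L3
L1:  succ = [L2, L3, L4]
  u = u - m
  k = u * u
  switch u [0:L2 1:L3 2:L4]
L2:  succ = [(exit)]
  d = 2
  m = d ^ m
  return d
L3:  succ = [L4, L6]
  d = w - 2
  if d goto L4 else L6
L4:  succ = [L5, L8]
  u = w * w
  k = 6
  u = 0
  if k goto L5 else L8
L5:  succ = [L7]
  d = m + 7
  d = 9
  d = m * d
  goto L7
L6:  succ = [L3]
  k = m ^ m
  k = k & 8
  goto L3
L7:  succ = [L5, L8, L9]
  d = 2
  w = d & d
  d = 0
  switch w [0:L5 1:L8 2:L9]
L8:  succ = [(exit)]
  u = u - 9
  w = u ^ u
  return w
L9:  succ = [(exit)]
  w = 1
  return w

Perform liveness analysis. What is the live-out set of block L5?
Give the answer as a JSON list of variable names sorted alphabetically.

Answer: ["m", "u"]

Derivation:
def/use:
  L0 def {m,u,w} use ∅
  L1 def {k,u} use {m,u}
  L2 def {d,m} use {m}
  L3 def {d} use {w}
  L4 def {k,u} use {w}
  L5 def {d} use {m}
  L6 def {k} use {m}
  L7 def {d,w} use ∅
  L8 def {u,w} use {u}
  L9 def {w} use ∅

Backward fixpoint:
  live L0: ∅→{m,u,w}
  live L1: {m,u,w}→{m,w}
  live L2: {m}→∅
  live L3: {m,w}→{m,w}
  live L4: {m,w}→{m,u}
  live L5: {m,u}→{m,u}
  live L6: {m,w}→{m,w}
  live L7: {m,u}→{m,u}
  live L8: {u}→∅
  live L9: ∅→∅

live-out(L5) = ["m", "u"]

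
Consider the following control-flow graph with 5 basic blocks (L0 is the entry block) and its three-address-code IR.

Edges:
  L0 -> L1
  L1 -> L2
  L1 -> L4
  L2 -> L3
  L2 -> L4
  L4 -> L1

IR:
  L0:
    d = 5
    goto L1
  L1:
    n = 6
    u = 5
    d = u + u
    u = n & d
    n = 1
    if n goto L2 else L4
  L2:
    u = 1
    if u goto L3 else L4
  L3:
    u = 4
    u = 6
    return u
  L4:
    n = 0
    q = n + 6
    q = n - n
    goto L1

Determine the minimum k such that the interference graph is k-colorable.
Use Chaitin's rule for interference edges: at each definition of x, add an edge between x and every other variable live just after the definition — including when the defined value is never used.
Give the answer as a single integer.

Answer: 2

Derivation:
Per-block:
  L0: {d} / ∅
  L1: {d,n,u} / ∅
  L2: {u} / ∅
  L3: {u} / ∅
  L4: {n,q} / ∅

Live sets:
  live L0: ∅→∅
  live L1: ∅→∅
  live L2: ∅→∅
  live L3: ∅→∅
  live L4: ∅→∅

Interfere edges:
  d — {n}
  n — {d,q,u}
  q — {n}
  u — {n}

Colouring:
  clique {d,n} ⇒ need ≥ 2
  2-colouring: c0={n}  c1={d,q,u}
  χ = 2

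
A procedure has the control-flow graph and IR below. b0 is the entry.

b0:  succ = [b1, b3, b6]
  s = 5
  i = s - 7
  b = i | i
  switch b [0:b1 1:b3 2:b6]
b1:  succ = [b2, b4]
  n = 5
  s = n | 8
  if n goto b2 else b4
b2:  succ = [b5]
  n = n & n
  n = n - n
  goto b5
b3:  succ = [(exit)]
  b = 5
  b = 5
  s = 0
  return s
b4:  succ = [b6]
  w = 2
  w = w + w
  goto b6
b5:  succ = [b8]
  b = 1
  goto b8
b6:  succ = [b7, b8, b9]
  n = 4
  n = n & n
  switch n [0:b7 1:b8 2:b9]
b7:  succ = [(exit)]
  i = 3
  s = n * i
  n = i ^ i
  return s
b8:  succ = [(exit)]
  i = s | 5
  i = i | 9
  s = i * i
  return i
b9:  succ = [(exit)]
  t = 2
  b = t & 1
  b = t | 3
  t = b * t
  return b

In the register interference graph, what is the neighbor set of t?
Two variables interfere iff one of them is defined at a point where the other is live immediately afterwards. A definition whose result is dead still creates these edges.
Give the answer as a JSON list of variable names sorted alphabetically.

Answer: ["b"]

Derivation:
Per-block:
  b0: def={b,i,s} ue=∅
  b1: def={n,s} ue=∅
  b2: def={n} ue={n}
  b3: def={b,s} ue=∅
  b4: def={w} ue=∅
  b5: def={b} ue=∅
  b6: def={n} ue=∅
  b7: def={i,n,s} ue={n}
  b8: def={i,s} ue={s}
  b9: def={b,t} ue=∅

Backward fixpoint:
  live b0: ∅→{s}
  live b1: ∅→{n,s}
  live b2: {n,s}→{s}
  live b3: ∅→∅
  live b4: {s}→{s}
  live b5: {s}→{s}
  live b6: {s}→{n,s}
  live b7: {n}→∅
  live b8: {s}→∅
  live b9: ∅→∅

Conflict graph:
  b: {s,t}
  i: {n,s}
  n: {i,s}
  s: {b,i,n,w}
  t: {b}
  w: {s}

N(t) = ["b"]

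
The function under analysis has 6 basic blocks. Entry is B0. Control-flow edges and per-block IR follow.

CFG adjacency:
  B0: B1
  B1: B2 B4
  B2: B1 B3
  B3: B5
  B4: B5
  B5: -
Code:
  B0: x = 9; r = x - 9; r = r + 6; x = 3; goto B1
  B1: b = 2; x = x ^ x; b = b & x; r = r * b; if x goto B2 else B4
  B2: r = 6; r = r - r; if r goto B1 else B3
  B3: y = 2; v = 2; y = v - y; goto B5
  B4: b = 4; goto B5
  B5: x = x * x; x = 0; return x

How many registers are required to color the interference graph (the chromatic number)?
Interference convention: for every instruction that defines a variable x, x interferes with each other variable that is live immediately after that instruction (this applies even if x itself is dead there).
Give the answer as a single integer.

Answer: 3

Analysis:
def/use:
  B0: def={r,x} ue=∅
  B1: def={b,r,x} ue={r,x}
  B2: def={r} ue=∅
  B3: def={v,y} ue=∅
  B4: def={b} ue=∅
  B5: def={x} ue={x}

Live sets:
  B0: in=∅ out={r,x}
  B1: in={r,x} out={x}
  B2: in={x} out={r,x}
  B3: in={x} out={x}
  B4: in={x} out={x}
  B5: in={x} out=∅

Conflict graph:
  b↔{r,x}
  r↔{b,x}
  v↔{x,y}
  x↔{b,r,v,y}
  y↔{v,x}

Registers:
  clique {b,r,x} ⇒ need ≥ 3
  3-colouring: r0={x}  r1={b,v}  r2={r,y}
  χ = 3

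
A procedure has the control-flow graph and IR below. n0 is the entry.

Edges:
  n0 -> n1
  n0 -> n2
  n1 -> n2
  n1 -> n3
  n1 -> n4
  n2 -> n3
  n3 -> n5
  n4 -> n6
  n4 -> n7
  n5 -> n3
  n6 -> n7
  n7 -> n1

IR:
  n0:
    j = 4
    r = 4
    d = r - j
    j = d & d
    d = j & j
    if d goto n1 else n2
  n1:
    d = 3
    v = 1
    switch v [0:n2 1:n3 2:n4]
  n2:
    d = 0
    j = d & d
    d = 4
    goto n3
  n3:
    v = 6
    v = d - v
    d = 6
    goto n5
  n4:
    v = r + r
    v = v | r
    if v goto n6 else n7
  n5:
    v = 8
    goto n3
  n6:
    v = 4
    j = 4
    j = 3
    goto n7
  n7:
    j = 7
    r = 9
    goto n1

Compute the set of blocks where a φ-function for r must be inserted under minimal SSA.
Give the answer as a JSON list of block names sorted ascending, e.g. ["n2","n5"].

Answer: ["n1", "n2", "n3"]

Working:
idom tree: n1←n0 n2←n0 n3←n0 n4←n1 n5←n3 n6←n4 n7←n4
Dom at joins:
  n1: preds {n0,n7}: {n0} ∩ {n0,n1,n4,n7} = {n0}; idom=n0
  n2: preds {n0,n1}: {n0} ∩ {n0,n1} = {n0}; idom=n0
  n3: preds {n1,n2,n5}: {n0,n1} ∩ {n0,n2} ∩ {n0,n3,n5} = {n0}; idom=n0
  n7: preds {n4,n6}: {n0,n1,n4} ∩ {n0,n1,n4,n6} = {n0,n1,n4}; idom=n4

DF walk-up:
  n1←n0: walk · to n0
  n1←n7: walk n7→n4→n1 to n0
  n2←n0: walk · to n0
  n2←n1: walk n1 to n0
  n3←n1: walk n1 to n0
  n3←n2: walk n2 to n0
  n3←n5: walk n5→n3 to n0
  n7←n4: walk · to n4
  n7←n6: walk n6 to n4
  n0: DF=∅
  n1: DF={n1,n2,n3}
  n2: DF={n3}
  n3: DF={n3}
  n4: DF={n1}
  n5: DF={n3}
  n6: DF={n7}
  n7: DF={n1}

φ for r: defs {n0,n7}
  DF⁺ = {n1,n2,n3}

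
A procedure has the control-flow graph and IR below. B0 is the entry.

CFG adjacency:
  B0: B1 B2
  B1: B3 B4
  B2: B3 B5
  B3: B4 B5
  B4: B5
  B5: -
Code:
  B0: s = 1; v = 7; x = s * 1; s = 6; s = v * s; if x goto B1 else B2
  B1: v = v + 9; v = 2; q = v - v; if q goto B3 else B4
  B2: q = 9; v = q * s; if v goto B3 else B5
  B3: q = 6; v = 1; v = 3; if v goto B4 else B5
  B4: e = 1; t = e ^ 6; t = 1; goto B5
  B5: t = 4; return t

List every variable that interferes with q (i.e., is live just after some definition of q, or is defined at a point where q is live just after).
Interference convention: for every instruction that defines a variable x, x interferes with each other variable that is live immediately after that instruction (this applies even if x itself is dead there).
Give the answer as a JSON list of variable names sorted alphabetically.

Answer: ["s"]

Derivation:
Per-block:
  B0: {s,v,x} / ∅
  B1: {q,v} / {v}
  B2: {q,v} / {s}
  B3: {q,v} / ∅
  B4: {e,t} / ∅
  B5: {t} / ∅

Backward fixpoint:
  B0: in=∅ out={s,v}
  B1: in={v} out=∅
  B2: in={s} out=∅
  B3: in=∅ out=∅
  B4: in=∅ out=∅
  B5: in=∅ out=∅

Interfere edges:
  e↔∅
  q↔{s}
  s↔{q,v,x}
  t↔∅
  v↔{s,x}
  x↔{s,v}

N(q) = ["s"]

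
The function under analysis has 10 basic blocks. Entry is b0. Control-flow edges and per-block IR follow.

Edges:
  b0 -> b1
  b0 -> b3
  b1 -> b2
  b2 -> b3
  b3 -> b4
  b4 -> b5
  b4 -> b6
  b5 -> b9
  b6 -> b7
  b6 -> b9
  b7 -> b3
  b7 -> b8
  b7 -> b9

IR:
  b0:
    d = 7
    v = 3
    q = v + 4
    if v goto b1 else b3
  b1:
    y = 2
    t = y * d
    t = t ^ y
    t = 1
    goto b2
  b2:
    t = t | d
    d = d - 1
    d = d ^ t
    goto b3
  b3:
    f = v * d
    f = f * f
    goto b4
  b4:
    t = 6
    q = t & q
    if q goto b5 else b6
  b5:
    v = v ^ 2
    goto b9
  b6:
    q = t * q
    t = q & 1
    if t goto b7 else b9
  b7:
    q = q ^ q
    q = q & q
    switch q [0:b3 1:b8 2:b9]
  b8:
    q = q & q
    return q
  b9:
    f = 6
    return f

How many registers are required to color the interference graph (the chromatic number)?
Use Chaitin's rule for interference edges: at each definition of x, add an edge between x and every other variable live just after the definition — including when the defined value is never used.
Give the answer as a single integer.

Answer: 5

Analysis:
def/use:
  b0 def {d,q,v} use ∅
  b1 def {t,y} use {d}
  b2 def {d,t} use {d,t}
  b3 def {f} use {d,v}
  b4 def {q,t} use {q}
  b5 def {v} use {v}
  b6 def {q,t} use {q,t}
  b7 def {q} use {q}
  b8 def {q} use {q}
  b9 def {f} use ∅

Live sets:
  b0 li=∅ lo={d,q,v}
  b1 li={d,q,v} lo={d,q,t,v}
  b2 li={d,q,t,v} lo={d,q,v}
  b3 li={d,q,v} lo={d,q,v}
  b4 li={d,q,v} lo={d,q,t,v}
  b5 li={v} lo=∅
  b6 li={d,q,t,v} lo={d,q,v}
  b7 li={d,q,v} lo={d,q,v}
  b8 li={q} lo=∅
  b9 li=∅ lo=∅

Conflict graph:
  d: {f,q,t,v,y}
  f: {d,q,v}
  q: {d,f,t,v,y}
  t: {d,q,v,y}
  v: {d,f,q,t,y}
  y: {d,q,t,v}

Chromatic number:
  {d,q,t,v,y} pairwise interfere (5-clique) ⇒ χ ≥ 5
  assign d→R0 f→R3 q→R1 t→R3 v→R2 y→R4 — no edge inside a register ⇒ χ ≤ 5
  χ = 5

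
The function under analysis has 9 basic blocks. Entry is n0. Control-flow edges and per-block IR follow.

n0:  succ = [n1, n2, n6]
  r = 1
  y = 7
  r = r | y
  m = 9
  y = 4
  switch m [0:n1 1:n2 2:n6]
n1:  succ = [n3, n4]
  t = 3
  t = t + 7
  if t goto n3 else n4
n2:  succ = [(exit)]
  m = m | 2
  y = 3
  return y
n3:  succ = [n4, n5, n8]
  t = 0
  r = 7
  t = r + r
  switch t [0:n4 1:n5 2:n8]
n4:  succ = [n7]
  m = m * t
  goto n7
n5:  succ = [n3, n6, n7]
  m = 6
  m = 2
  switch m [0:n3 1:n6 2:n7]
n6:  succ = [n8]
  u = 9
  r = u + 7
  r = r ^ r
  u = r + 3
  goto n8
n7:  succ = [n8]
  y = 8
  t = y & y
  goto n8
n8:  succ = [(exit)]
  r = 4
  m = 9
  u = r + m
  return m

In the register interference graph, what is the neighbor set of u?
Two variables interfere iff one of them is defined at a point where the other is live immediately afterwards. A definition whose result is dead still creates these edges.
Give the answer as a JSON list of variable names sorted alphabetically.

Per-block:
  n0: def={m,r,y} ue=∅
  n1: def={t} ue=∅
  n2: def={m,y} ue={m}
  n3: def={r,t} ue=∅
  n4: def={m} ue={m,t}
  n5: def={m} ue=∅
  n6: def={r,u} ue=∅
  n7: def={t,y} ue=∅
  n8: def={m,r,u} ue=∅

Liveness:
  n0: in=∅ out={m}
  n1: in={m} out={m,t}
  n2: in={m} out=∅
  n3: in={m} out={m,t}
  n4: in={m,t} out=∅
  n5: in=∅ out={m}
  n6: in=∅ out=∅
  n7: in=∅ out=∅
  n8: in=∅ out=∅

Interfere edges:
  m — {r,t,u,y}
  r — {m,y}
  t — {m}
  u — {m}
  y — {m,r}

N(u) = ["m"]

Answer: ["m"]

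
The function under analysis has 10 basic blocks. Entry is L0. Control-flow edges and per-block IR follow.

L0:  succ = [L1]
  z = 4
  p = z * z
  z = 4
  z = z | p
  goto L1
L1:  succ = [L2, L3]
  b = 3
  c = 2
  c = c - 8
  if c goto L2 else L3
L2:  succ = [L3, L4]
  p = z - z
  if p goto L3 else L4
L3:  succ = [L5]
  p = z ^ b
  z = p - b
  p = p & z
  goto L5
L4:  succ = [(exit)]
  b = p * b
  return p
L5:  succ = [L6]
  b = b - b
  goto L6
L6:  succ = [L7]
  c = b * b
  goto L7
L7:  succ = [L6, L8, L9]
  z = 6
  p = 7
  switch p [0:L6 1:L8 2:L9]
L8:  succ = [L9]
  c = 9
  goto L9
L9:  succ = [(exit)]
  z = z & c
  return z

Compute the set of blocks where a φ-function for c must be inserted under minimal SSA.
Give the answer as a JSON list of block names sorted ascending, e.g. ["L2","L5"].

Answer: ["L6", "L9"]

Analysis:
idom tree: L1←L0 L2←L1 L3←L1 L4←L2 L5←L3 L6←L5 L7←L6 L8←L7 L9←L7
Dom∩ at merges:
  L3: preds {L1,L2}: {L0,L1} ∩ {L0,L1,L2} = {L0,L1}; idom=L1
  L6: preds {L5,L7}: {L0,L1,L3,L5} ∩ {L0,L1,L3,L5,L6,L7} = {L0,L1,L3,L5}; idom=L5
  L9: preds {L7,L8}: {L0,L1,L3,L5,L6,L7} ∩ {L0,L1,L3,L5,L6,L7,L8} = {L0,L1,L3,L5,L6,L7}; idom=L7

Frontier:
  L3←L1: walk · to L1
  L3←L2: walk L2 to L1
  L6←L5: walk · to L5
  L6←L7: walk L7→L6 to L5
  L9←L7: walk · to L7
  L9←L8: walk L8 to L7
  L0 → ∅
  L1 → ∅
  L2 → {L3}
  L3 → ∅
  L4 → ∅
  L5 → ∅
  L6 → {L6}
  L7 → {L6}
  L8 → {L9}
  L9 → ∅

φ for c: defs {L1,L6,L8}
  DF⁺ = {L6,L9}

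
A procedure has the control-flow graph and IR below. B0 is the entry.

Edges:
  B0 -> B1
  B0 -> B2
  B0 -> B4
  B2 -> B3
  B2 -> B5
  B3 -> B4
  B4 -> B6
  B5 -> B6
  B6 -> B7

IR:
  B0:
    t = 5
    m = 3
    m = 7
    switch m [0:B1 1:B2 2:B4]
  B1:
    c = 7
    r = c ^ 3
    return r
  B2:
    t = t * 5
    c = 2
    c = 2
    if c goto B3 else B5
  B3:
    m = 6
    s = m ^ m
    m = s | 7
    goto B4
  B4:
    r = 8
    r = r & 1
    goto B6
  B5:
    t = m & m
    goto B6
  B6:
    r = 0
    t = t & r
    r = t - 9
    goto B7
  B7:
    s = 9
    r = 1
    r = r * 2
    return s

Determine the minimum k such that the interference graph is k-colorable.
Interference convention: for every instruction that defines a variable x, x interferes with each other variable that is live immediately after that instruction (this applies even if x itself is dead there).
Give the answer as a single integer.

Per-block:
  B0: {m,t} / ∅
  B1: {c,r} / ∅
  B2: {c,t} / {t}
  B3: {m,s} / ∅
  B4: {r} / ∅
  B5: {t} / {m}
  B6: {r,t} / {t}
  B7: {r,s} / ∅

Backward fixpoint:
  B0 li=∅ lo={m,t}
  B1 li=∅ lo=∅
  B2 li={m,t} lo={m,t}
  B3 li={t} lo={t}
  B4 li={t} lo={t}
  B5 li={m} lo={t}
  B6 li={t} lo=∅
  B7 li=∅ lo=∅

Interfere edges:
  c — {m,t}
  m — {c,t}
  r — {s,t}
  s — {r,t}
  t — {c,m,r,s}

Colouring:
  clique {c,m,t} ⇒ need ≥ 3
  assign c→r1 m→r2 r→r1 s→r2 t→r0 — no edge inside a register ⇒ χ ≤ 3
  χ = 3

Answer: 3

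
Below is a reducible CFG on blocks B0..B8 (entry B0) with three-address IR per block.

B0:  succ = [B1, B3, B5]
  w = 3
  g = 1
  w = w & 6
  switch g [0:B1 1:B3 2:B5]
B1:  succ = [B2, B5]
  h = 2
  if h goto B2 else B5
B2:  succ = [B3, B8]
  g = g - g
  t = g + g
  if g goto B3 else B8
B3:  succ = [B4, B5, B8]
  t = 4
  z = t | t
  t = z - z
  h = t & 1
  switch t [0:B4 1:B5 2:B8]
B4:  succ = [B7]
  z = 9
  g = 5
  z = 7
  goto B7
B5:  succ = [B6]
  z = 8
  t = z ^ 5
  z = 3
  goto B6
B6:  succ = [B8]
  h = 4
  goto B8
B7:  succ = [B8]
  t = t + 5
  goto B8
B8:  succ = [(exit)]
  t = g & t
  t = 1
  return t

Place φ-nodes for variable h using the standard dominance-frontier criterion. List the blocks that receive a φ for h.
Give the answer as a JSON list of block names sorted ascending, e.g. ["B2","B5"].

idom tree: B1←B0 B2←B1 B3←B0 B4←B3 B5←B0 B6←B5 B7←B4 B8←B0
Dom∩ at merges:
  B3: preds {B0,B2}: {B0} ∩ {B0,B1,B2} = {B0}; idom=B0
  B5: preds {B0,B1,B3}: {B0} ∩ {B0,B1} ∩ {B0,B3} = {B0}; idom=B0
  B8: preds {B2,B3,B6,B7}: {B0,B1,B2} ∩ {B0,B3} ∩ {B0,B5,B6} ∩ {B0,B3,B4,B7} = {B0}; idom=B0

DF derivation:
  join B3 pred B0: · stop@B0
  join B3 pred B2: B2→B1 stop@B0
  join B5 pred B0: · stop@B0
  join B5 pred B1: B1 stop@B0
  join B5 pred B3: B3 stop@B0
  join B8 pred B2: B2→B1 stop@B0
  join B8 pred B3: B3 stop@B0
  join B8 pred B6: B6→B5 stop@B0
  join B8 pred B7: B7→B4→B3 stop@B0
  DF(B0)=∅
  DF(B1)={B3,B5,B8}
  DF(B2)={B3,B8}
  DF(B3)={B5,B8}
  DF(B4)={B8}
  DF(B5)={B8}
  DF(B6)={B8}
  DF(B7)={B8}
  DF(B8)=∅

φ for h: defs {B1,B3,B6}
  DF⁺ = {B3,B5,B8}

Answer: ["B3", "B5", "B8"]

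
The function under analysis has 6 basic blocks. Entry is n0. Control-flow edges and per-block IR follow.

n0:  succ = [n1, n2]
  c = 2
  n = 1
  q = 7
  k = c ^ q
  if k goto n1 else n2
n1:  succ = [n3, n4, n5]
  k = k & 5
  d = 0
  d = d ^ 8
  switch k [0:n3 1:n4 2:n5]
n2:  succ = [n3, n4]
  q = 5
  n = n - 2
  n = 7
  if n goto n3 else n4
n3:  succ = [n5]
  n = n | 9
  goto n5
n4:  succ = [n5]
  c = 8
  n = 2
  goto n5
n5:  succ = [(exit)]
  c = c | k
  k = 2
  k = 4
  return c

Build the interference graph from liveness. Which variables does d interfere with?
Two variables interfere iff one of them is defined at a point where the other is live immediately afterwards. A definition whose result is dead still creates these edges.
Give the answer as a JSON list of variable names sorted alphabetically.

Answer: ["c", "k", "n"]

Analysis:
Per-block:
  n0: {c,k,n,q} / ∅
  n1: {d,k} / {k}
  n2: {n,q} / {n}
  n3: {n} / {n}
  n4: {c,n} / ∅
  n5: {c,k} / {c,k}

Liveness:
  live n0: ∅→{c,k,n}
  live n1: {c,k,n}→{c,k,n}
  live n2: {c,k,n}→{c,k,n}
  live n3: {c,k,n}→{c,k}
  live n4: {k}→{c,k}
  live n5: {c,k}→∅

Conflict graph:
  c — {d,k,n,q}
  d — {c,k,n}
  k — {c,d,n,q}
  n — {c,d,k,q}
  q — {c,k,n}

N(d) = ["c", "k", "n"]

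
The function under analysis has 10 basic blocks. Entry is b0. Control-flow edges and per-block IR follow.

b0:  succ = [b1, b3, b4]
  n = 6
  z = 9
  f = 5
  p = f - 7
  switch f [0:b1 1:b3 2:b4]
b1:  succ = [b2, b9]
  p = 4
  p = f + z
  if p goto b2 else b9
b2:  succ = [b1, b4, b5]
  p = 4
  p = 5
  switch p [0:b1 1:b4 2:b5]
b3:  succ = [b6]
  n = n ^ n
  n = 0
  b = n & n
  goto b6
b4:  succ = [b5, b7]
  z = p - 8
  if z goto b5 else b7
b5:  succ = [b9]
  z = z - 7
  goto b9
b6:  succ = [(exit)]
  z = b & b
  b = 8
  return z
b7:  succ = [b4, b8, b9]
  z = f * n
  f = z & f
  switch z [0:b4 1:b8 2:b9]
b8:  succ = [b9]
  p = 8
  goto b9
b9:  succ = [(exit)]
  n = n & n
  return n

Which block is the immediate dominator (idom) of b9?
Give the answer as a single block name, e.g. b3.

Answer: b0

Working:
idom tree: b1←b0 b2←b1 b3←b0 b4←b0 b5←b0 b6←b3 b7←b4 b8←b7 b9←b0
Dom∩ at merges:
  b1: preds {b0,b2}: {b0} ∩ {b0,b1,b2} = {b0}; idom=b0
  b4: preds {b0,b2,b7}: {b0} ∩ {b0,b1,b2} ∩ {b0,b4,b7} = {b0}; idom=b0
  b5: preds {b2,b4}: {b0,b1,b2} ∩ {b0,b4} = {b0}; idom=b0
  b9: preds {b1,b5,b7,b8}: {b0,b1} ∩ {b0,b5} ∩ {b0,b4,b7} ∩ {b0,b4,b7,b8} = {b0}; idom=b0

idom(b9) = b0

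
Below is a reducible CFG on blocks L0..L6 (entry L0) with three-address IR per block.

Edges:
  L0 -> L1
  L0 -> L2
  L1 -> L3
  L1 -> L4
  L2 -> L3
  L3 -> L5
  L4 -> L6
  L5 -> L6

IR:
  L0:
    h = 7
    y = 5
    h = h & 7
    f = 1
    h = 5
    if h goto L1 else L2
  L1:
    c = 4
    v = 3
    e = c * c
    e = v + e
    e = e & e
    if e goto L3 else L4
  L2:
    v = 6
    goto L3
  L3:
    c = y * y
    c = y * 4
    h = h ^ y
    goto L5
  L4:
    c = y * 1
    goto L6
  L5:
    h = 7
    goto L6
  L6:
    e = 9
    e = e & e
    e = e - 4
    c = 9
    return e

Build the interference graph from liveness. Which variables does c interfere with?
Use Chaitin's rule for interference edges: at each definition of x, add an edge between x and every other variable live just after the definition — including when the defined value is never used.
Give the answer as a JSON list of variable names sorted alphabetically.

Block summaries:
  L0 def {f,h,y} use ∅
  L1 def {c,e,v} use ∅
  L2 def {v} use ∅
  L3 def {c,h} use {h,y}
  L4 def {c} use {y}
  L5 def {h} use ∅
  L6 def {c,e} use ∅

Backward fixpoint:
  L0: in=∅ out={h,y}
  L1: in={h,y} out={h,y}
  L2: in={h,y} out={h,y}
  L3: in={h,y} out=∅
  L4: in={y} out=∅
  L5: in=∅ out=∅
  L6: in=∅ out=∅

Conflict graph:
  c: {e,h,v,y}
  e: {c,h,v,y}
  f: {y}
  h: {c,e,v,y}
  v: {c,e,h,y}
  y: {c,e,f,h,v}

N(c) = ["e", "h", "v", "y"]

Answer: ["e", "h", "v", "y"]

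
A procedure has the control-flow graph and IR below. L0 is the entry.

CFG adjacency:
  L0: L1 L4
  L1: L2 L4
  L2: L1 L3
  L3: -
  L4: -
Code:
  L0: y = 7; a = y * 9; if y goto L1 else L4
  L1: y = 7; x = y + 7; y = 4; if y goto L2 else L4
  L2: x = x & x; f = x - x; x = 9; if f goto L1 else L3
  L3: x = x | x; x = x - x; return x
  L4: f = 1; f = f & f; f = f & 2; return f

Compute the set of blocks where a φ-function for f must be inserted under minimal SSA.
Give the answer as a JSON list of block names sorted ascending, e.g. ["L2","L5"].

idom tree: L1←L0 L2←L1 L3←L2 L4←L0
Dom at joins:
  L1: preds {L0,L2}: {L0} ∩ {L0,L1,L2} = {L0}; idom=L0
  L4: preds {L0,L1}: {L0} ∩ {L0,L1} = {L0}; idom=L0

DF walk-up:
  join L1 pred L0: · stop@L0
  join L1 pred L2: L2→L1 stop@L0
  join L4 pred L0: · stop@L0
  join L4 pred L1: L1 stop@L0
  L0 → ∅
  L1 → {L1,L4}
  L2 → {L1}
  L3 → ∅
  L4 → ∅

φ for f: defs {L2,L4}
  DF⁺ = {L1,L4}

Answer: ["L1", "L4"]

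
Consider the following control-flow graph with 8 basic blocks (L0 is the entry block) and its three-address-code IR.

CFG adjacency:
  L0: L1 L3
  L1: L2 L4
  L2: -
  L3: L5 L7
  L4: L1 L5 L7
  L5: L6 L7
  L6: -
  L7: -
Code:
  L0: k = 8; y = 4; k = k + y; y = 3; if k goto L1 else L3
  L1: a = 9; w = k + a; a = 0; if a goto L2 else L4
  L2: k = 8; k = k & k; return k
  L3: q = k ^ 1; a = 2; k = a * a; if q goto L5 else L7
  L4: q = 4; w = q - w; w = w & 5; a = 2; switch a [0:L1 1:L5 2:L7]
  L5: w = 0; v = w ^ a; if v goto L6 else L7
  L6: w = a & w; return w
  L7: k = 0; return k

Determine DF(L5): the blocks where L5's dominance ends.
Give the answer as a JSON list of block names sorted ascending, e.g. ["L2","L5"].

idom tree: L1←L0 L2←L1 L3←L0 L4←L1 L5←L0 L6←L5 L7←L0
Dom at joins:
  L1: preds {L0,L4}: {L0} ∩ {L0,L1,L4} = {L0}; idom=L0
  L5: preds {L3,L4}: {L0,L3} ∩ {L0,L1,L4} = {L0}; idom=L0
  L7: preds {L3,L4,L5}: {L0,L3} ∩ {L0,L1,L4} ∩ {L0,L5} = {L0}; idom=L0

Frontier:
  L1←L0: walk · to L0
  L1←L4: walk L4→L1 to L0
  L5←L3: walk L3 to L0
  L5←L4: walk L4→L1 to L0
  L7←L3: walk L3 to L0
  L7←L4: walk L4→L1 to L0
  L7←L5: walk L5 to L0
  L0 → ∅
  L1 → {L1,L5,L7}
  L2 → ∅
  L3 → {L5,L7}
  L4 → {L1,L5,L7}
  L5 → {L7}
  L6 → ∅
  L7 → ∅

DF(L5) = ["L7"]

Answer: ["L7"]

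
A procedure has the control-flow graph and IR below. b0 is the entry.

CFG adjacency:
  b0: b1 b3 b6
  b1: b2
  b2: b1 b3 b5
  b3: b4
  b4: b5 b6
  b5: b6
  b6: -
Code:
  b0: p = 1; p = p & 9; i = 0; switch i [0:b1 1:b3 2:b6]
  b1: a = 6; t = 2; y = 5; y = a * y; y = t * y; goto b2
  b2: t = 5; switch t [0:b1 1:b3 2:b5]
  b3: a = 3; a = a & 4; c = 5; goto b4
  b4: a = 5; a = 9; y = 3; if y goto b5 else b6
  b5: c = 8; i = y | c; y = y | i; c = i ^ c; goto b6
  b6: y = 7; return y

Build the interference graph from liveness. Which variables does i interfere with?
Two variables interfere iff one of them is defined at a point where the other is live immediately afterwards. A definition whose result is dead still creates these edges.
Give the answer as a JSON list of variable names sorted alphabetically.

def/use:
  b0: {i,p} / ∅
  b1: {a,t,y} / ∅
  b2: {t} / ∅
  b3: {a,c} / ∅
  b4: {a,y} / ∅
  b5: {c,i,y} / {y}
  b6: {y} / ∅

Liveness:
  live b0: ∅→∅
  live b1: ∅→{y}
  live b2: {y}→{y}
  live b3: ∅→∅
  live b4: ∅→{y}
  live b5: {y}→∅
  live b6: ∅→∅

Interference:
  a: {t,y}
  c: {i,y}
  i: {c,y}
  p: ∅
  t: {a,y}
  y: {a,c,i,t}

N(i) = ["c", "y"]

Answer: ["c", "y"]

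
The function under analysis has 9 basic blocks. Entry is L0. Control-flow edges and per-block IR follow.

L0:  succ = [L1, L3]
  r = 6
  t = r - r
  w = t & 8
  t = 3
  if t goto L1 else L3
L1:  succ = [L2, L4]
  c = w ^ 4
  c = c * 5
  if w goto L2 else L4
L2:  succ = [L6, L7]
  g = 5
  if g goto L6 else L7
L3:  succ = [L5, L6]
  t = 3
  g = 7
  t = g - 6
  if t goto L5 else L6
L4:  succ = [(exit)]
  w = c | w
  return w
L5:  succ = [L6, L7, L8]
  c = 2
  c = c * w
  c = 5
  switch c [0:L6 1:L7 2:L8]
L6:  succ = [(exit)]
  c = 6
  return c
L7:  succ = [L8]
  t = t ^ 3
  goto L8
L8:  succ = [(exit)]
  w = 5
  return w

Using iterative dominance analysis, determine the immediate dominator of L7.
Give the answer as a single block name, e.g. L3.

Answer: L0

Derivation:
idom tree: L1←L0 L2←L1 L3←L0 L4←L1 L5←L3 L6←L0 L7←L0 L8←L0
Dom at joins:
  L6: preds {L2,L3,L5}: {L0,L1,L2} ∩ {L0,L3} ∩ {L0,L3,L5} = {L0}; idom=L0
  L7: preds {L2,L5}: {L0,L1,L2} ∩ {L0,L3,L5} = {L0}; idom=L0
  L8: preds {L5,L7}: {L0,L3,L5} ∩ {L0,L7} = {L0}; idom=L0

idom(L7) = L0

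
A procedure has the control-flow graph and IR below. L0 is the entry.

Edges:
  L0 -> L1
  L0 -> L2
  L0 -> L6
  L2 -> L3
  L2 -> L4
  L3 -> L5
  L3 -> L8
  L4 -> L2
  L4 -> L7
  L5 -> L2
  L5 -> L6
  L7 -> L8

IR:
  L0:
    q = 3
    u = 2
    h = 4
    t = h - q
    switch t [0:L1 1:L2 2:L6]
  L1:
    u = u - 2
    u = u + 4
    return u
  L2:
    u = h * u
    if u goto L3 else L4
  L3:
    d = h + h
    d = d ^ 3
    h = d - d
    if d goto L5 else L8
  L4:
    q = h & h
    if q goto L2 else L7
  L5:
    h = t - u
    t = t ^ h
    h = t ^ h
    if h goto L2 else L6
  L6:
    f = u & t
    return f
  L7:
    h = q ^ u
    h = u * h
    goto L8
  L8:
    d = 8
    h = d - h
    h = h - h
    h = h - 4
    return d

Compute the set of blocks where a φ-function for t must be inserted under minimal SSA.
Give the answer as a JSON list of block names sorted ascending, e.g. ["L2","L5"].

idom tree: L1←L0 L2←L0 L3←L2 L4←L2 L5←L3 L6←L0 L7←L4 L8←L2
Dom∩ at merges:
  L2: preds {L0,L4,L5}: {L0} ∩ {L0,L2,L4} ∩ {L0,L2,L3,L5} = {L0}; idom=L0
  L6: preds {L0,L5}: {L0} ∩ {L0,L2,L3,L5} = {L0}; idom=L0
  L8: preds {L3,L7}: {L0,L2,L3} ∩ {L0,L2,L4,L7} = {L0,L2}; idom=L2

DF derivation:
  join L2 pred L0: · stop@L0
  join L2 pred L4: L4→L2 stop@L0
  join L2 pred L5: L5→L3→L2 stop@L0
  join L6 pred L0: · stop@L0
  join L6 pred L5: L5→L3→L2 stop@L0
  join L8 pred L3: L3 stop@L2
  join L8 pred L7: L7→L4 stop@L2
  L0: DF=∅
  L1: DF=∅
  L2: DF={L2,L6}
  L3: DF={L2,L6,L8}
  L4: DF={L2,L8}
  L5: DF={L2,L6}
  L6: DF=∅
  L7: DF={L8}
  L8: DF=∅

φ for t: defs {L0,L5}
  DF⁺ = {L2,L6}

Answer: ["L2", "L6"]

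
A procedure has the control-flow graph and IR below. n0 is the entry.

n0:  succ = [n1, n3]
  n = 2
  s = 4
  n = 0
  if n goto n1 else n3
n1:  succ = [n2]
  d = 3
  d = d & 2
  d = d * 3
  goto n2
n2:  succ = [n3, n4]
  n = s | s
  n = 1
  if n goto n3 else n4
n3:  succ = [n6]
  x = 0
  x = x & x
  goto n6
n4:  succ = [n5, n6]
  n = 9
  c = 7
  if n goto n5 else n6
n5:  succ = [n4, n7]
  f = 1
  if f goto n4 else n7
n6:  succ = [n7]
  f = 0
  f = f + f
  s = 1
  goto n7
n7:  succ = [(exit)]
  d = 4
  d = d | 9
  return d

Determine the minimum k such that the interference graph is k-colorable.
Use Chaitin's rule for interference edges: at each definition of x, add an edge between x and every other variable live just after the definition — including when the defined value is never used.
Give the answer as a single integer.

Block summaries:
  n0 def {n,s} use ∅
  n1 def {d} use ∅
  n2 def {n} use {s}
  n3 def {x} use ∅
  n4 def {c,n} use ∅
  n5 def {f} use ∅
  n6 def {f,s} use ∅
  n7 def {d} use ∅

Liveness:
  live n0: ∅→{s}
  live n1: {s}→{s}
  live n2: {s}→∅
  live n3: ∅→∅
  live n4: ∅→∅
  live n5: ∅→∅
  live n6: ∅→∅
  live n7: ∅→∅

Conflict graph:
  c — {n}
  d — {s}
  f — ∅
  n — {c,s}
  s — {d,n}
  x — ∅

Colouring:
  {c,n} pairwise interfere (2-clique) ⇒ χ ≥ 2
  2-colouring: R0={d,f,n,x}  R1={c,s}
  χ = 2

Answer: 2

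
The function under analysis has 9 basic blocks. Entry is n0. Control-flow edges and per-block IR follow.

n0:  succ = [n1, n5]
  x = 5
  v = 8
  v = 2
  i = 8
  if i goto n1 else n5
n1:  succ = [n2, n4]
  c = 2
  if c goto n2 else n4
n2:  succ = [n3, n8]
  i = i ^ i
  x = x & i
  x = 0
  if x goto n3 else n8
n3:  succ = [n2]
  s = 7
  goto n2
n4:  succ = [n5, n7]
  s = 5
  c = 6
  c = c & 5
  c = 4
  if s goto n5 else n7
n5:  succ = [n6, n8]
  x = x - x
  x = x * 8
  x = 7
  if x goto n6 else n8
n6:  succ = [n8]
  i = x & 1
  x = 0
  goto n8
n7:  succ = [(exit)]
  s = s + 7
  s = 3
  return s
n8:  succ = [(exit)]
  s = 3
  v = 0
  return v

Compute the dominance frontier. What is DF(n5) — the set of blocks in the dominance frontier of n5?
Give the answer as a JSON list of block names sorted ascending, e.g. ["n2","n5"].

idom tree: n1←n0 n2←n1 n3←n2 n4←n1 n5←n0 n6←n5 n7←n4 n8←n0
Dom at joins:
  n2: preds {n1,n3}: {n0,n1} ∩ {n0,n1,n2,n3} = {n0,n1}; idom=n1
  n5: preds {n0,n4}: {n0} ∩ {n0,n1,n4} = {n0}; idom=n0
  n8: preds {n2,n5,n6}: {n0,n1,n2} ∩ {n0,n5} ∩ {n0,n5,n6} = {n0}; idom=n0

DF walk-up:
  join n2 pred n1: · stop@n1
  join n2 pred n3: n3→n2 stop@n1
  join n5 pred n0: · stop@n0
  join n5 pred n4: n4→n1 stop@n0
  join n8 pred n2: n2→n1 stop@n0
  join n8 pred n5: n5 stop@n0
  join n8 pred n6: n6→n5 stop@n0
  n0 → ∅
  n1 → {n5,n8}
  n2 → {n2,n8}
  n3 → {n2}
  n4 → {n5}
  n5 → {n8}
  n6 → {n8}
  n7 → ∅
  n8 → ∅

DF(n5) = ["n8"]

Answer: ["n8"]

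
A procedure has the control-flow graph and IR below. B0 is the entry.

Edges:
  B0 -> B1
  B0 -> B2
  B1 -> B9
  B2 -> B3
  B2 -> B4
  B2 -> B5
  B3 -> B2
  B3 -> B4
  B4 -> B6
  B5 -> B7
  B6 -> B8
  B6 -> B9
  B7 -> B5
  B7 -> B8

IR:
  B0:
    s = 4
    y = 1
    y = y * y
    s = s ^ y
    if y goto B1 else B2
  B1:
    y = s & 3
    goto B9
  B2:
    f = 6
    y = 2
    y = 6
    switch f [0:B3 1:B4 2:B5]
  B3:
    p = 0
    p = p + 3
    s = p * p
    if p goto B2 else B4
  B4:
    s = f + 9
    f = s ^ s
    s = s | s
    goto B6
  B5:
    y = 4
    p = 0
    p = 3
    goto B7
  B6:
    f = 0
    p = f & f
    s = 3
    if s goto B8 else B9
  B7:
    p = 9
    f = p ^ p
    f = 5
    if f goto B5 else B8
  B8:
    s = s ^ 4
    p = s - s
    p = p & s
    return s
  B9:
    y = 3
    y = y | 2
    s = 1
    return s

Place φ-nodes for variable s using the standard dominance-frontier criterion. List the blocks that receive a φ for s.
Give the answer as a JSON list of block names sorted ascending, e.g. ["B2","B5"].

idom tree: B1←B0 B2←B0 B3←B2 B4←B2 B5←B2 B6←B4 B7←B5 B8←B2 B9←B0
Dom at joins:
  B2: preds {B0,B3}: {B0} ∩ {B0,B2,B3} = {B0}; idom=B0
  B4: preds {B2,B3}: {B0,B2} ∩ {B0,B2,B3} = {B0,B2}; idom=B2
  B5: preds {B2,B7}: {B0,B2} ∩ {B0,B2,B5,B7} = {B0,B2}; idom=B2
  B8: preds {B6,B7}: {B0,B2,B4,B6} ∩ {B0,B2,B5,B7} = {B0,B2}; idom=B2
  B9: preds {B1,B6}: {B0,B1} ∩ {B0,B2,B4,B6} = {B0}; idom=B0

DF derivation:
  join B2 pred B0: · stop@B0
  join B2 pred B3: B3→B2 stop@B0
  join B4 pred B2: · stop@B2
  join B4 pred B3: B3 stop@B2
  join B5 pred B2: · stop@B2
  join B5 pred B7: B7→B5 stop@B2
  join B8 pred B6: B6→B4 stop@B2
  join B8 pred B7: B7→B5 stop@B2
  join B9 pred B1: B1 stop@B0
  join B9 pred B6: B6→B4→B2 stop@B0
  B0 → ∅
  B1 → {B9}
  B2 → {B2,B9}
  B3 → {B2,B4}
  B4 → {B8,B9}
  B5 → {B5,B8}
  B6 → {B8,B9}
  B7 → {B5,B8}
  B8 → ∅
  B9 → ∅

φ for s: defs {B0,B3,B4,B6,B8,B9}
  DF⁺ = {B2,B4,B8,B9}

Answer: ["B2", "B4", "B8", "B9"]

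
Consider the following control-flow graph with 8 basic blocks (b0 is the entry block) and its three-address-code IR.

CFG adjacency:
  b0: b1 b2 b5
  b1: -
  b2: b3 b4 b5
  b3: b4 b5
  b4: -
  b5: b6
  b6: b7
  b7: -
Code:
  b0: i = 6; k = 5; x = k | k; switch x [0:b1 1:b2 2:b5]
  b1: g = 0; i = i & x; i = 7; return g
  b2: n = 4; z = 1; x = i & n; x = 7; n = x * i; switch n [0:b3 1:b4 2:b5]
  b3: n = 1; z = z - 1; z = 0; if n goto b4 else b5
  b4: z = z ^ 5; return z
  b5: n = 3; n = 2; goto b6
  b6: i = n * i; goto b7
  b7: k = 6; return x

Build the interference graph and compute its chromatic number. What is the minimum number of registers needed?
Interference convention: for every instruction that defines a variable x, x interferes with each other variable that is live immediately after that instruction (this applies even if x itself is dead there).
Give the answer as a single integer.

Answer: 4

Analysis:
Block summaries:
  b0: {i,k,x} / ∅
  b1: {g,i} / {i,x}
  b2: {n,x,z} / {i}
  b3: {n,z} / {z}
  b4: {z} / {z}
  b5: {n} / ∅
  b6: {i} / {i,n}
  b7: {k} / {x}

Backward fixpoint:
  b0 li=∅ lo={i,x}
  b1 li={i,x} lo=∅
  b2 li={i} lo={i,x,z}
  b3 li={i,x,z} lo={i,x,z}
  b4 li={z} lo=∅
  b5 li={i,x} lo={i,n,x}
  b6 li={i,n,x} lo={x}
  b7 li={x} lo=∅

Conflict graph:
  g — {i,x}
  i — {g,k,n,x,z}
  k — {i,x}
  n — {i,x,z}
  x — {g,i,k,n,z}
  z — {i,n,x}

Registers:
  clique {i,n,x,z} ⇒ need ≥ 4
  4-colouring: R0={i}  R1={x}  R2={g,k,n}  R3={z}
  χ = 4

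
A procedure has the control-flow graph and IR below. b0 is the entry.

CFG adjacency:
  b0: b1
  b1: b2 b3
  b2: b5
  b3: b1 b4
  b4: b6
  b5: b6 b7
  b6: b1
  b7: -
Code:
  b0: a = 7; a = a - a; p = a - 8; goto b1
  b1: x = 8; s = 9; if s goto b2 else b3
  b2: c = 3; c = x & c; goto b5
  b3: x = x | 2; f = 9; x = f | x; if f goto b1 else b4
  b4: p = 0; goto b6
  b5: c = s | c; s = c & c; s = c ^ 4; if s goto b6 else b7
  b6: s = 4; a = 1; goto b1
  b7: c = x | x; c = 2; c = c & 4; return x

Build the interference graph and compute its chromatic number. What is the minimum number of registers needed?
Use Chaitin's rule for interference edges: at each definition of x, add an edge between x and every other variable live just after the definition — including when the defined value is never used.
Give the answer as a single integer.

Answer: 3

Derivation:
Block summaries:
  b0: def={a,p} ue=∅
  b1: def={s,x} ue=∅
  b2: def={c} ue={x}
  b3: def={f,x} ue={x}
  b4: def={p} ue=∅
  b5: def={c,s} ue={c,s}
  b6: def={a,s} ue=∅
  b7: def={c} ue={x}

Backward fixpoint:
  b0 li=∅ lo=∅
  b1 li=∅ lo={s,x}
  b2 li={s,x} lo={c,s,x}
  b3 li={x} lo=∅
  b4 li=∅ lo=∅
  b5 li={c,s,x} lo={x}
  b6 li=∅ lo=∅
  b7 li={x} lo=∅

Interference:
  a — ∅
  c — {s,x}
  f — {x}
  p — ∅
  s — {c,x}
  x — {c,f,s}

Chromatic number:
  {c,s,x} pairwise interfere (3-clique) ⇒ χ ≥ 3
  3-colouring: R0={a,p,x}  R1={c,f}  R2={s}
  χ = 3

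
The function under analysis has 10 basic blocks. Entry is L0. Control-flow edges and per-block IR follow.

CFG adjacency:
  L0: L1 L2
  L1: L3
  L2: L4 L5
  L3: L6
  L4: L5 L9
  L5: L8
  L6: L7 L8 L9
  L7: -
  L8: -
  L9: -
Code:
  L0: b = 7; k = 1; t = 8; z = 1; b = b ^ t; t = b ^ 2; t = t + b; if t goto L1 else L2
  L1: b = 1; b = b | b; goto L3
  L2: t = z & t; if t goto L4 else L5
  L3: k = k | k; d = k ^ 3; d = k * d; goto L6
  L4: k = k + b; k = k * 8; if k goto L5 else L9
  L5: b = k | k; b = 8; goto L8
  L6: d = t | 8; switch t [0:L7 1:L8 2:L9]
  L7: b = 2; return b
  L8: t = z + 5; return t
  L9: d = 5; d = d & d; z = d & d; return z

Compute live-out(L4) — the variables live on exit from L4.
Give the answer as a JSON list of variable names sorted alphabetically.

Per-block:
  L0 def {b,k,t,z} use ∅
  L1 def {b} use ∅
  L2 def {t} use {t,z}
  L3 def {d,k} use {k}
  L4 def {k} use {b,k}
  L5 def {b} use {k}
  L6 def {d} use {t}
  L7 def {b} use ∅
  L8 def {t} use {z}
  L9 def {d,z} use ∅

Live sets:
  live L0: ∅→{b,k,t,z}
  live L1: {k,t,z}→{k,t,z}
  live L2: {b,k,t,z}→{b,k,z}
  live L3: {k,t,z}→{t,z}
  live L4: {b,k,z}→{k,z}
  live L5: {k,z}→{z}
  live L6: {t,z}→{z}
  live L7: ∅→∅
  live L8: {z}→∅
  live L9: ∅→∅

live-out(L4) = ["k", "z"]

Answer: ["k", "z"]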